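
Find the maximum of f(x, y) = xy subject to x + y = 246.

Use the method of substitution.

Substitute y = 246 - x into f(x,y) = xy:
g(x) = x(246 - x) = 246x - x^2
g'(x) = 246 - 2x = 0  =>  x = 123
y = 246 - 123 = 123
Maximum value = 123 * 123 = 15129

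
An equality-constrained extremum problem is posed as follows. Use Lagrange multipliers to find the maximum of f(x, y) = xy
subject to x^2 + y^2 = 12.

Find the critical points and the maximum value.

Lagrange conditions: y = 2*lambda*x and x = 2*lambda*y
If x = 0 then y = 0, violating the constraint, so x, y != 0.
Dividing: y/x = x/y => x^2 = y^2 => y = x or y = -x
Constraint: 2x^2 = 12 => x^2 = 6 => x = +/-sqrt(6)
Critical points: (sqrt(6), sqrt(6)), (-sqrt(6), -sqrt(6)), (sqrt(6), -sqrt(6)), (-sqrt(6), sqrt(6))
  y = x:  xy = x^2 = 6  at (sqrt(6), sqrt(6)) and (-sqrt(6), -sqrt(6))
  y = -x: xy = -x^2 = -6 at (sqrt(6), -sqrt(6)) and (-sqrt(6), sqrt(6))
Maximum xy = 6 at (sqrt(6), sqrt(6)) and (-sqrt(6), -sqrt(6))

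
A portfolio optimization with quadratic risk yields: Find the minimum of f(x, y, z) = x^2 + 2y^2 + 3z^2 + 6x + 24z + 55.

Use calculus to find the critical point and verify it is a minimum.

f(x,y,z) = x^2 + 2y^2 + 3z^2 + 6x + 24z + 55
df/dx = 2x + (6) = 0 => x = -3
df/dy = 4y + (0) = 0 => y = 0
df/dz = 6z + (24) = 0 => z = -4
f(-3,0,-4) = 1*(-3)^2 + 2*(0)^2 + 3*(-4)^2 + 6*(-3) + 24*(-4) + 55 = -2
Hessian is diagonal with entries 2, 4, 6 > 0, confirmed minimum.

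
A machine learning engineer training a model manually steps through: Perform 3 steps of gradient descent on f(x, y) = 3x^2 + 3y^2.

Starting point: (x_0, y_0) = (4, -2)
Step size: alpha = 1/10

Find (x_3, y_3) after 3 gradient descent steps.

f(x,y) = 3x^2 + 3y^2
grad_x = 6x + 0y, grad_y = 6y + 0x
Step 1: grad = (24, -12), (8/5, -4/5)
Step 2: grad = (48/5, -24/5), (16/25, -8/25)
Step 3: grad = (96/25, -48/25), (32/125, -16/125)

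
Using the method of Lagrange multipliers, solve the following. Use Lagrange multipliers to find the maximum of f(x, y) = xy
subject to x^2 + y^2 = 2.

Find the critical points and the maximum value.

Lagrange conditions: y = 2*lambda*x and x = 2*lambda*y
If x = 0 then y = 0, violating the constraint, so x, y != 0.
Dividing: y/x = x/y => x^2 = y^2 => y = x or y = -x
Constraint: 2x^2 = 2 => x^2 = 1 => x = +/-1
Critical points: (1, 1), (-1, -1), (1, -1), (-1, 1)
  y = x:  xy = x^2 = 1  at (1, 1) and (-1, -1)
  y = -x: xy = -x^2 = -1 at (1, -1) and (-1, 1)
Maximum xy = 1 at (1, 1) and (-1, -1)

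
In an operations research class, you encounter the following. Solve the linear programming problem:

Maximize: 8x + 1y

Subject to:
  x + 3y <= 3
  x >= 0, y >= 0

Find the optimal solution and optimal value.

The feasible region has vertices at [(0, 0), (3, 0), (0, 1)].
Checking objective 8x + 1y at each vertex:
  (0, 0): 8*0 + 1*0 = 0
  (3, 0): 8*3 + 1*0 = 24
  (0, 1): 8*0 + 1*1 = 1
Maximum is 24 at (3, 0).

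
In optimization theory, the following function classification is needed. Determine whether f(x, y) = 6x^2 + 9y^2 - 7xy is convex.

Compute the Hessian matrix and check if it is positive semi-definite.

f(x,y) = 6x^2 + 9y^2 - 7xy
Hessian H = [[12, -7], [-7, 18]]
trace(H) = 30, det(H) = 167
Eigenvalues: (30 +/- sqrt(232)) / 2 = 22.62, 7.384
Since both eigenvalues > 0, f is convex.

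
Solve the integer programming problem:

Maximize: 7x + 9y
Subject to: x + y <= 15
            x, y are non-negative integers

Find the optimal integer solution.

Objective: 7x + 9y, constraint: x + y <= 15
Coefficient of y is 9 > coefficient of x is 7, so allocate the entire budget to y.
Optimal: x = 0, y = 15, value = 135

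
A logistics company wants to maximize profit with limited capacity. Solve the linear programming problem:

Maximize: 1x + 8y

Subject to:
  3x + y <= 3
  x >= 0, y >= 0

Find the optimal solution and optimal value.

The feasible region has vertices at [(0, 0), (1, 0), (0, 3)].
Checking objective 1x + 8y at each vertex:
  (0, 0): 1*0 + 8*0 = 0
  (1, 0): 1*1 + 8*0 = 1
  (0, 3): 1*0 + 8*3 = 24
Maximum is 24 at (0, 3).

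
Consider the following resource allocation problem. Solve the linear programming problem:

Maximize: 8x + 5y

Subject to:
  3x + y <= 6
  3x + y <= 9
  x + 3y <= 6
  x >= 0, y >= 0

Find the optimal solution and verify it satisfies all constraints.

Feasible vertices: (0, 0), (0, 2), (3/2, 3/2), (2, 0)
Objective 8x + 5y at each vertex:
  (0, 0): 0
  (0, 2): 10
  (3/2, 3/2): 39/2
  (2, 0): 16
Maximum is 39/2 at (3/2, 3/2).
Verify constraints at (x, y) = (3/2, 3/2):
  3*(3/2) + 1*(3/2) = 6 <= 6 (active)
  3*(3/2) + 1*(3/2) = 6 <= 9
  1*(3/2) + 3*(3/2) = 6 <= 6 (active)
  x = 3/2 >= 0, y = 3/2 >= 0. All constraints satisfied.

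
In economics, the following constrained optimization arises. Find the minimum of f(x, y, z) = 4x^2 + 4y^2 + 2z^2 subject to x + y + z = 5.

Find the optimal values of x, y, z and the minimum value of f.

Using Lagrange multipliers on f = 4x^2 + 4y^2 + 2z^2 with constraint x + y + z = 5:
Conditions: 2*4*x = lambda, 2*4*y = lambda, 2*2*z = lambda
So x = lambda/8, y = lambda/8, z = lambda/4
Substituting into constraint: lambda * (1/2) = 5
lambda = 10
x = 5/4, y = 5/4, z = 5/2
Minimum value = 25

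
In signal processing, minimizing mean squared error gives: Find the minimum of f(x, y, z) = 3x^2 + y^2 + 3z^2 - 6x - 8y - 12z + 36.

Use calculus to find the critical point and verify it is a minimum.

f(x,y,z) = 3x^2 + y^2 + 3z^2 - 6x - 8y - 12z + 36
df/dx = 6x + (-6) = 0 => x = 1
df/dy = 2y + (-8) = 0 => y = 4
df/dz = 6z + (-12) = 0 => z = 2
f(1,4,2) = 3*(1)^2 + 1*(4)^2 + 3*(2)^2 + -6*(1) + -8*(4) + -12*(2) + 36 = 5
Hessian is diagonal with entries 6, 2, 6 > 0, confirmed minimum.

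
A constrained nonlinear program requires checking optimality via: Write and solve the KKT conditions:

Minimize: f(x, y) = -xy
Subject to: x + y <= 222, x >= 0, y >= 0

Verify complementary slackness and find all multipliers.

Problem: min -xy s.t. x + y <= 222 (multiplier lambda), x >= 0 (mu_x), y >= 0 (mu_y)
KKT stationarity: -y + lambda - mu_x = 0, -x + lambda - mu_y = 0, with lambda, mu_x, mu_y >= 0
Complementary slackness: lambda*(x + y - 222) = 0, mu_x*x = 0, mu_y*y = 0
If lambda = 0: y = -mu_x <= 0 and x = -mu_y <= 0 force x = y = 0 with f = 0; but x = y = 111 is feasible with f = -12321 < 0, so this is not the minimum. Hence lambda > 0 and x + y = 222.
Try x > 0, y > 0 (so mu_x = mu_y = 0): y = lambda, x = lambda => x = y = lambda
x + y = 222 => 2*lambda = 222 => lambda = 111
x* = y* = 111 > 0, consistent with mu_x = mu_y = 0.
(Any feasible point with x = 0 or y = 0 has f = 0 > -12321, so the minimum is not on those boundaries.)
min(-xy) = -12321 (i.e. max xy = 12321)
Multipliers: lambda = 111, mu_x = 0, mu_y = 0
Complementary slackness: lambda*(x + y - 222) = 111*(111 + 111 - 222) = 0, mu_x*x = 0*111 = 0, mu_y*y = 0*111 = 0. Satisfied.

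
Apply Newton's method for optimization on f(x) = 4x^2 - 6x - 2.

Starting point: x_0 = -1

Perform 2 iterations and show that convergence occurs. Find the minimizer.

f(x) = 4x^2 - 6x - 2, f'(x) = 8x + (-6), f''(x) = 8
Step 1: f'(-1) = -14, x_1 = -1 - -14/8 = 3/4
Step 2: f'(3/4) = 0, x_2 = 3/4 (converged)
Newton's method converges in 1 step for quadratics.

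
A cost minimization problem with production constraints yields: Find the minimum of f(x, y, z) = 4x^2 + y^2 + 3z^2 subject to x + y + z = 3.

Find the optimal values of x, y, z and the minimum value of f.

Using Lagrange multipliers on f = 4x^2 + y^2 + 3z^2 with constraint x + y + z = 3:
Conditions: 2*4*x = lambda, 2*1*y = lambda, 2*3*z = lambda
So x = lambda/8, y = lambda/2, z = lambda/6
Substituting into constraint: lambda * (19/24) = 3
lambda = 72/19
x = 9/19, y = 36/19, z = 12/19
Minimum value = 108/19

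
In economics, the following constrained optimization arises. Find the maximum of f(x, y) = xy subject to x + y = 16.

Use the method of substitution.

Substitute y = 16 - x into f(x,y) = xy:
g(x) = x(16 - x) = 16x - x^2
g'(x) = 16 - 2x = 0  =>  x = 8
y = 16 - 8 = 8
Maximum value = 8 * 8 = 64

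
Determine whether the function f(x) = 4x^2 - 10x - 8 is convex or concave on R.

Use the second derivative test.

f(x) = 4x^2 - 10x - 8
f'(x) = 8x - 10
f''(x) = 8
Since f''(x) = 8 > 0 for all x, f is convex on R.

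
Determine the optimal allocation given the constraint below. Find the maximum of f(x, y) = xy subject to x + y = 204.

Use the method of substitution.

Substitute y = 204 - x into f(x,y) = xy:
g(x) = x(204 - x) = 204x - x^2
g'(x) = 204 - 2x = 0  =>  x = 102
y = 204 - 102 = 102
Maximum value = 102 * 102 = 10404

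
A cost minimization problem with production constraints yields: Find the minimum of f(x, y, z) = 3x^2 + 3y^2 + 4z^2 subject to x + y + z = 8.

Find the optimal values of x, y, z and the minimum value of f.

Using Lagrange multipliers on f = 3x^2 + 3y^2 + 4z^2 with constraint x + y + z = 8:
Conditions: 2*3*x = lambda, 2*3*y = lambda, 2*4*z = lambda
So x = lambda/6, y = lambda/6, z = lambda/8
Substituting into constraint: lambda * (11/24) = 8
lambda = 192/11
x = 32/11, y = 32/11, z = 24/11
Minimum value = 768/11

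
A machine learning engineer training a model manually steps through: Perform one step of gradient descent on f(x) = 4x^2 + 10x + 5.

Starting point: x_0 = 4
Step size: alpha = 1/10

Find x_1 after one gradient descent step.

f(x) = 4x^2 + 10x + 5
f'(x) = 8x + 10
f'(4) = 8*4 + (10) = 42
x_1 = x_0 - alpha * f'(x_0) = 4 - 1/10 * 42 = -1/5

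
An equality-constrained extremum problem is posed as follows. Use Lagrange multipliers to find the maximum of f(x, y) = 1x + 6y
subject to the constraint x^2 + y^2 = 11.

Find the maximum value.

Set up Lagrange conditions: grad f = lambda * grad g
  1 = 2*lambda*x
  6 = 2*lambda*y
From these: x/y = 1/6, so x = 1t, y = 6t for some t.
Substitute into constraint: (1t)^2 + (6t)^2 = 11
  t^2 * 37 = 11
  t = sqrt(11/37)
Maximum = 1*x + 6*y = (1^2 + 6^2)*t = 37 * sqrt(11/37) = sqrt(407)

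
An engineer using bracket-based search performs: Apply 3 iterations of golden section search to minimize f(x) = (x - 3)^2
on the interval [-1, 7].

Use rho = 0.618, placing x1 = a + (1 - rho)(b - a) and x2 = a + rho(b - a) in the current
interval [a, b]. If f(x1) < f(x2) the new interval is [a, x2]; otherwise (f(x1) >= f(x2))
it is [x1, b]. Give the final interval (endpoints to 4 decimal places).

Golden section search for min of f(x) = (x - 3)^2 on [-1, 7].
Each step: x1 = a + (1 - rho)(b - a), x2 = a + rho(b - a); if f(x1) < f(x2) keep [a, x2], otherwise keep [x1, b].
Step 1: [-1.0000, 7.0000], x1=2.0560 (f=0.8911), x2=3.9440 (f=0.8911); f(x1) = f(x2) (tie, not '<') => keep [2.0560, 7.0000]
Step 2: [2.0560, 7.0000], x1=3.9446 (f=0.8923), x2=5.1114 (f=4.4580); f(x1) < f(x2) => keep [2.0560, 5.1114]
Step 3: [2.0560, 5.1114], x1=3.2232 (f=0.0498), x2=3.9442 (f=0.8916); f(x1) < f(x2) => keep [2.0560, 3.9442]
Final interval: [2.0560, 3.9442]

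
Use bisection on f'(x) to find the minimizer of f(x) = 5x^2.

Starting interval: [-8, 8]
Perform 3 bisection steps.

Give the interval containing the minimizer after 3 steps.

Finding critical point of f(x) = 5x^2 using bisection on f'(x) = 10x + 0.
f'(x) = 0 when x = 0.
Starting interval: [-8, 8]
Step 1: mid = 0, f'(mid) = 0, new interval = [0, 0]
Step 2: mid = 0, f'(mid) = 0, new interval = [0, 0]
Step 3: mid = 0, f'(mid) = 0, new interval = [0, 0]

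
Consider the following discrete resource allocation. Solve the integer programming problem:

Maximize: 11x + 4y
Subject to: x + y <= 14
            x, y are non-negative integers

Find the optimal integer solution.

Objective: 11x + 4y, constraint: x + y <= 14
Coefficient of x is 11 >= coefficient of y is 4, so allocate the entire budget to x.
Optimal: x = 14, y = 0, value = 154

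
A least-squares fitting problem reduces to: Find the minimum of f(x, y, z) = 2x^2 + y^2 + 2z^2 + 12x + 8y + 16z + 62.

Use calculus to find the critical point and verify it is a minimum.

f(x,y,z) = 2x^2 + y^2 + 2z^2 + 12x + 8y + 16z + 62
df/dx = 4x + (12) = 0 => x = -3
df/dy = 2y + (8) = 0 => y = -4
df/dz = 4z + (16) = 0 => z = -4
f(-3,-4,-4) = 2*(-3)^2 + 1*(-4)^2 + 2*(-4)^2 + 12*(-3) + 8*(-4) + 16*(-4) + 62 = -4
Hessian is diagonal with entries 4, 2, 4 > 0, confirmed minimum.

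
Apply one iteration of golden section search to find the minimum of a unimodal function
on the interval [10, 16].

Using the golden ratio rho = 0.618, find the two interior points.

Golden section search on [10, 16].
Golden ratio rho = 0.618 (approx).
Interior points:
  x_1 = 10 + (1-0.618)*6 = 12.2920
  x_2 = 10 + 0.618*6 = 13.7080
Compare f(x_1) and f(x_2) to determine which subinterval to keep.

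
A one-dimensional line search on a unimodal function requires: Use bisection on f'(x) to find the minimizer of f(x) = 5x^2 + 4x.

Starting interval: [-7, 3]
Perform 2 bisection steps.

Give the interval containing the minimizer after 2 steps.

Finding critical point of f(x) = 5x^2 + 4x using bisection on f'(x) = 10x + 4.
f'(x) = 0 when x = -2/5.
Starting interval: [-7, 3]
Step 1: mid = -2, f'(mid) = -16, new interval = [-2, 3]
Step 2: mid = 1/2, f'(mid) = 9, new interval = [-2, 1/2]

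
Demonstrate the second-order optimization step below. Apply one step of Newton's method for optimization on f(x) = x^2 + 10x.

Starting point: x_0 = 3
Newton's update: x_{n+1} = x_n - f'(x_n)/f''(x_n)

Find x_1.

f(x) = x^2 + 10x
f'(x) = 2x + (10), f''(x) = 2
Newton step: x_1 = x_0 - f'(x_0)/f''(x_0)
f'(3) = 16
x_1 = 3 - 16/2 = -5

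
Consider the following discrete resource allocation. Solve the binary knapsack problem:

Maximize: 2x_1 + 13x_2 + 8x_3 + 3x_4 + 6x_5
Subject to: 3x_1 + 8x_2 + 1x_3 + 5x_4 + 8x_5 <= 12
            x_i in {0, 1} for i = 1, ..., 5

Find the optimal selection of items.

Items: item 1 (v=2, w=3), item 2 (v=13, w=8), item 3 (v=8, w=1), item 4 (v=3, w=5), item 5 (v=6, w=8)
Capacity: 12
Checking all 32 subsets (w = total weight, v = total value):
  {}: w = 0, v = 0
  {1}: w = 3, v = 2
  {2}: w = 8, v = 13
  {3}: w = 1, v = 8
  {4}: w = 5, v = 3
  {5}: w = 8, v = 6
  {1, 2}: w = 11, v = 15
  {1, 3}: w = 4, v = 10
  {1, 4}: w = 8, v = 5
  {1, 5}: w = 11, v = 8
  {2, 3}: w = 9, v = 21
  {2, 4}: w = 13 > 12, infeasible
  {2, 5}: w = 16 > 12, infeasible
  {3, 4}: w = 6, v = 11
  {3, 5}: w = 9, v = 14
  {4, 5}: w = 13 > 12, infeasible
  {1, 2, 3}: w = 12, v = 23
  {1, 2, 4}: w = 16 > 12, infeasible
  {1, 2, 5}: w = 19 > 12, infeasible
  {1, 3, 4}: w = 9, v = 13
  {1, 3, 5}: w = 12, v = 16
  {1, 4, 5}: w = 16 > 12, infeasible
  {2, 3, 4}: w = 14 > 12, infeasible
  {2, 3, 5}: w = 17 > 12, infeasible
  {2, 4, 5}: w = 21 > 12, infeasible
  {3, 4, 5}: w = 14 > 12, infeasible
  {1, 2, 3, 4}: w = 17 > 12, infeasible
  {1, 2, 3, 5}: w = 20 > 12, infeasible
  {1, 2, 4, 5}: w = 24 > 12, infeasible
  {1, 3, 4, 5}: w = 17 > 12, infeasible
  {2, 3, 4, 5}: w = 22 > 12, infeasible
  {1, 2, 3, 4, 5}: w = 25 > 12, infeasible
Best feasible subset: items [1, 2, 3]
Total weight: 12 <= 12, total value: 23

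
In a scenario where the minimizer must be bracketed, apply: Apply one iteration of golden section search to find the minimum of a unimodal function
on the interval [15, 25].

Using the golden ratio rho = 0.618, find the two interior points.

Golden section search on [15, 25].
Golden ratio rho = 0.618 (approx).
Interior points:
  x_1 = 15 + (1-0.618)*10 = 18.8200
  x_2 = 15 + 0.618*10 = 21.1800
Compare f(x_1) and f(x_2) to determine which subinterval to keep.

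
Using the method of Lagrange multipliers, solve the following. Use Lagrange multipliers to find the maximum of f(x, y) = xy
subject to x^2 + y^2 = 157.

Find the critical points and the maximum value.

Lagrange conditions: y = 2*lambda*x and x = 2*lambda*y
If x = 0 then y = 0, violating the constraint, so x, y != 0.
Dividing: y/x = x/y => x^2 = y^2 => y = x or y = -x
Constraint: 2x^2 = 157 => x^2 = 157/2 => x = +/-sqrt(157/2)
Critical points: (sqrt(157/2), sqrt(157/2)), (-sqrt(157/2), -sqrt(157/2)), (sqrt(157/2), -sqrt(157/2)), (-sqrt(157/2), sqrt(157/2))
  y = x:  xy = x^2 = 157/2  at (sqrt(157/2), sqrt(157/2)) and (-sqrt(157/2), -sqrt(157/2))
  y = -x: xy = -x^2 = -157/2 at (sqrt(157/2), -sqrt(157/2)) and (-sqrt(157/2), sqrt(157/2))
Maximum xy = 157/2 at (sqrt(157/2), sqrt(157/2)) and (-sqrt(157/2), -sqrt(157/2))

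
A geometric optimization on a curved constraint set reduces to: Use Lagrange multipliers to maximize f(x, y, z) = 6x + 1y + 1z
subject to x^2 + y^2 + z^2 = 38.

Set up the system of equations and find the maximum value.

Lagrange conditions: 6 = 2*lambda*x, 1 = 2*lambda*y, 1 = 2*lambda*z
So x:6 = y:1 = z:1, i.e. x = 6t, y = 1t, z = 1t
Constraint: t^2*(6^2 + 1^2 + 1^2) = 38
  t^2 * 38 = 38  =>  t = sqrt(1)
Maximum = 6*6t + 1*1t + 1*1t = 38*sqrt(1) = 38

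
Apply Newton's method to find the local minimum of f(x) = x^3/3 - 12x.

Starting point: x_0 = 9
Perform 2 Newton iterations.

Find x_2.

f(x) = x^3/3 - 12x
f'(x) = x^2 - 12, f''(x) = 2x
Newton update: x_{n+1} = x_n - (x_n^2 - 12)/(2*x_n)
Step 1: x_0 = 9, f'=69, f''=18, x_1 = 31/6
Step 2: x_1 = 31/6, f'=529/36, f''=31/3, x_2 = 1393/372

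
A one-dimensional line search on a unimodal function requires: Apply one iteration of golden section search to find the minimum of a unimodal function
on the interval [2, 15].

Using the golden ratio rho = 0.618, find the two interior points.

Golden section search on [2, 15].
Golden ratio rho = 0.618 (approx).
Interior points:
  x_1 = 2 + (1-0.618)*13 = 6.9660
  x_2 = 2 + 0.618*13 = 10.0340
Compare f(x_1) and f(x_2) to determine which subinterval to keep.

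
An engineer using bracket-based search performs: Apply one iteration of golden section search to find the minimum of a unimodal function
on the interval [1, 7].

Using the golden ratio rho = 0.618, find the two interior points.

Golden section search on [1, 7].
Golden ratio rho = 0.618 (approx).
Interior points:
  x_1 = 1 + (1-0.618)*6 = 3.2920
  x_2 = 1 + 0.618*6 = 4.7080
Compare f(x_1) and f(x_2) to determine which subinterval to keep.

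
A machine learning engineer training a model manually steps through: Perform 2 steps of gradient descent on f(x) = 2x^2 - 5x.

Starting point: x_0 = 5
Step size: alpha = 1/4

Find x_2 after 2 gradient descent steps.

f(x) = 2x^2 - 5x, f'(x) = 4x + (-5)
Step 1: f'(5) = 15, x_1 = 5 - 1/4 * 15 = 5/4
Step 2: f'(5/4) = 0, x_2 = 5/4 - 1/4 * 0 = 5/4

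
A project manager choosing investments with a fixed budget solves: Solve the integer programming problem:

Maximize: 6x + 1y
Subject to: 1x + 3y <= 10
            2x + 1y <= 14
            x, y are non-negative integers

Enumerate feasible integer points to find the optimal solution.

Constraint 1: 1x + 3y <= 10
Constraint 2: 2x + 1y <= 14
Feasible x range (need y >= 0): 0 <= x <= min(10/1, 14/2) => x in {0, ..., 7}.
Enumerate feasible integer points row by row (the coefficient of y is 1 > 0, so for each x the largest feasible y gives the best value):
  x = 0: y <= min((10 - 1*0)/3, (14 - 2*0)/1) => y in {0, ..., 3}; best 6*0 + 1*3 = 3
  x = 1: y <= min((10 - 1*1)/3, (14 - 2*1)/1) => y in {0, ..., 3}; best 6*1 + 1*3 = 9
  x = 2: y <= min((10 - 1*2)/3, (14 - 2*2)/1) => y in {0, ..., 2}; best 6*2 + 1*2 = 14
  x = 3: y <= min((10 - 1*3)/3, (14 - 2*3)/1) => y in {0, ..., 2}; best 6*3 + 1*2 = 20
  x = 4: y <= min((10 - 1*4)/3, (14 - 2*4)/1) => y in {0, ..., 2}; best 6*4 + 1*2 = 26
  x = 5: y <= min((10 - 1*5)/3, (14 - 2*5)/1) => y in {0, ..., 1}; best 6*5 + 1*1 = 31
  x = 6: y <= min((10 - 1*6)/3, (14 - 2*6)/1) => y in {0, ..., 1}; best 6*6 + 1*1 = 37
  x = 7: y <= min((10 - 1*7)/3, (14 - 2*7)/1) => y in {0}; best 6*7 + 1*0 = 42
The maximum 6x + 1y = 42 is achieved at x = 7, y = 0.
Check: 1*7 + 3*0 = 7 <= 10 and 2*7 + 1*0 = 14 <= 14.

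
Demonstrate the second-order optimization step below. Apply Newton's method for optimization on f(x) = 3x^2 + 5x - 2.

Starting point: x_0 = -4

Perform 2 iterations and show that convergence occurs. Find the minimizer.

f(x) = 3x^2 + 5x - 2, f'(x) = 6x + (5), f''(x) = 6
Step 1: f'(-4) = -19, x_1 = -4 - -19/6 = -5/6
Step 2: f'(-5/6) = 0, x_2 = -5/6 (converged)
Newton's method converges in 1 step for quadratics.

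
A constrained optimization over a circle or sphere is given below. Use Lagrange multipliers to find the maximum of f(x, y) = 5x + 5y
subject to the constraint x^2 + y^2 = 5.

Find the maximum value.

Set up Lagrange conditions: grad f = lambda * grad g
  5 = 2*lambda*x
  5 = 2*lambda*y
From these: x/y = 5/5, so x = 5t, y = 5t for some t.
Substitute into constraint: (5t)^2 + (5t)^2 = 5
  t^2 * 50 = 5
  t = sqrt(5/50)
Maximum = 5*x + 5*y = (5^2 + 5^2)*t = 50 * sqrt(5/50) = sqrt(250)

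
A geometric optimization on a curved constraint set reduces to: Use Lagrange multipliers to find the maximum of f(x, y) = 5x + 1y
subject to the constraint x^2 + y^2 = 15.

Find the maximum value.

Set up Lagrange conditions: grad f = lambda * grad g
  5 = 2*lambda*x
  1 = 2*lambda*y
From these: x/y = 5/1, so x = 5t, y = 1t for some t.
Substitute into constraint: (5t)^2 + (1t)^2 = 15
  t^2 * 26 = 15
  t = sqrt(15/26)
Maximum = 5*x + 1*y = (5^2 + 1^2)*t = 26 * sqrt(15/26) = sqrt(390)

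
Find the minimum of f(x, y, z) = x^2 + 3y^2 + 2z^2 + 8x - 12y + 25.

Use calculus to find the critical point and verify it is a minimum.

f(x,y,z) = x^2 + 3y^2 + 2z^2 + 8x - 12y + 25
df/dx = 2x + (8) = 0 => x = -4
df/dy = 6y + (-12) = 0 => y = 2
df/dz = 4z + (0) = 0 => z = 0
f(-4,2,0) = 1*(-4)^2 + 3*(2)^2 + 2*(0)^2 + 8*(-4) + -12*(2) + 25 = -3
Hessian is diagonal with entries 2, 6, 4 > 0, confirmed minimum.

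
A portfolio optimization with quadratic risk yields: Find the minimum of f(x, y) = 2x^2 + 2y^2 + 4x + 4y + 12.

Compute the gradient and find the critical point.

f(x,y) = 2x^2 + 2y^2 + 4x + 4y + 12
df/dx = 4x + (4) = 0  =>  x = -1
df/dy = 4y + (4) = 0  =>  y = -1
f(-1, -1) = 2*(-1)^2 + 2*(-1)^2 + 4*(-1) + 4*(-1) + 12 = 8
Hessian is diagonal with entries 4, 4 > 0, so this is a minimum.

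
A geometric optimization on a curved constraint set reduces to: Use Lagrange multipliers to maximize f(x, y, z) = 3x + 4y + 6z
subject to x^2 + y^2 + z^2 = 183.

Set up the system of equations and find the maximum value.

Lagrange conditions: 3 = 2*lambda*x, 4 = 2*lambda*y, 6 = 2*lambda*z
So x:3 = y:4 = z:6, i.e. x = 3t, y = 4t, z = 6t
Constraint: t^2*(3^2 + 4^2 + 6^2) = 183
  t^2 * 61 = 183  =>  t = sqrt(3)
Maximum = 3*3t + 4*4t + 6*6t = 61*sqrt(3) = sqrt(11163)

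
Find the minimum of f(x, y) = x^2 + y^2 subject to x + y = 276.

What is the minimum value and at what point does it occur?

Substitute y = 276 - x into f(x,y) = x^2 + y^2:
g(x) = x^2 + (276 - x)^2 = 2x^2 - 552x + 76176
g'(x) = 4x - 552 = 0  =>  x = 138
y = 276 - 138 = 138
Minimum value = 138^2 + 138^2 = 38088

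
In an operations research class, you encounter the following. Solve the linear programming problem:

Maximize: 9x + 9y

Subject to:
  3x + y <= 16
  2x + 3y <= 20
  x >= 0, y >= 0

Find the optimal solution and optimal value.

Feasible vertices: (0, 0), (0, 20/3), (4, 4), (16/3, 0)
Objective 9x + 9y at each:
  (0, 0): 0
  (0, 20/3): 60
  (4, 4): 72
  (16/3, 0): 48
Maximum is 72 at (4, 4).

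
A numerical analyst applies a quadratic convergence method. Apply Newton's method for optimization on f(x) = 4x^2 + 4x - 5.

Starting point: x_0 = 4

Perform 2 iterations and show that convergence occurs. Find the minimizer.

f(x) = 4x^2 + 4x - 5, f'(x) = 8x + (4), f''(x) = 8
Step 1: f'(4) = 36, x_1 = 4 - 36/8 = -1/2
Step 2: f'(-1/2) = 0, x_2 = -1/2 (converged)
Newton's method converges in 1 step for quadratics.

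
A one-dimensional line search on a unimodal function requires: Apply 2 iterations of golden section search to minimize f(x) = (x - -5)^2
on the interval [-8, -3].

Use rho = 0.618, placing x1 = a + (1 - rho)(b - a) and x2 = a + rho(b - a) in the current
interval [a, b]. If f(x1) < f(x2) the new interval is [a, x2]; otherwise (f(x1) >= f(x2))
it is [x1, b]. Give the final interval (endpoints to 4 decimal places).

Golden section search for min of f(x) = (x - -5)^2 on [-8, -3].
Each step: x1 = a + (1 - rho)(b - a), x2 = a + rho(b - a); if f(x1) < f(x2) keep [a, x2], otherwise keep [x1, b].
Step 1: [-8.0000, -3.0000], x1=-6.0900 (f=1.1881), x2=-4.9100 (f=0.0081); f(x1) > f(x2) => keep [-6.0900, -3.0000]
Step 2: [-6.0900, -3.0000], x1=-4.9096 (f=0.0082), x2=-4.1804 (f=0.6718); f(x1) < f(x2) => keep [-6.0900, -4.1804]
Final interval: [-6.0900, -4.1804]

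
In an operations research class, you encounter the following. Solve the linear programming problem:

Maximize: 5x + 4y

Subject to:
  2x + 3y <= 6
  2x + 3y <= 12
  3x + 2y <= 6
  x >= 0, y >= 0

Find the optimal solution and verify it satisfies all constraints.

Feasible vertices: (0, 0), (0, 2), (6/5, 6/5), (2, 0)
Objective 5x + 4y at each vertex:
  (0, 0): 0
  (0, 2): 8
  (6/5, 6/5): 54/5
  (2, 0): 10
Maximum is 54/5 at (6/5, 6/5).
Verify constraints at (x, y) = (6/5, 6/5):
  2*(6/5) + 3*(6/5) = 6 <= 6 (active)
  2*(6/5) + 3*(6/5) = 6 <= 12
  3*(6/5) + 2*(6/5) = 6 <= 6 (active)
  x = 6/5 >= 0, y = 6/5 >= 0. All constraints satisfied.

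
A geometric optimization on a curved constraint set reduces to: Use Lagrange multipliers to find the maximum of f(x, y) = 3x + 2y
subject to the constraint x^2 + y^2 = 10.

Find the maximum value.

Set up Lagrange conditions: grad f = lambda * grad g
  3 = 2*lambda*x
  2 = 2*lambda*y
From these: x/y = 3/2, so x = 3t, y = 2t for some t.
Substitute into constraint: (3t)^2 + (2t)^2 = 10
  t^2 * 13 = 10
  t = sqrt(10/13)
Maximum = 3*x + 2*y = (3^2 + 2^2)*t = 13 * sqrt(10/13) = sqrt(130)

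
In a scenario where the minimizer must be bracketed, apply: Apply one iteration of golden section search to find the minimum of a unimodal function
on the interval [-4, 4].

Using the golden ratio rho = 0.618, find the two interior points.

Golden section search on [-4, 4].
Golden ratio rho = 0.618 (approx).
Interior points:
  x_1 = -4 + (1-0.618)*8 = -0.9440
  x_2 = -4 + 0.618*8 = 0.9440
Compare f(x_1) and f(x_2) to determine which subinterval to keep.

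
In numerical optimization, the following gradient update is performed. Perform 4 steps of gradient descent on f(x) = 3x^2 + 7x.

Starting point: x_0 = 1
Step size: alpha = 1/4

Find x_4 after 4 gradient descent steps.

f(x) = 3x^2 + 7x, f'(x) = 6x + (7)
Step 1: f'(1) = 13, x_1 = 1 - 1/4 * 13 = -9/4
Step 2: f'(-9/4) = -13/2, x_2 = -9/4 - 1/4 * -13/2 = -5/8
Step 3: f'(-5/8) = 13/4, x_3 = -5/8 - 1/4 * 13/4 = -23/16
Step 4: f'(-23/16) = -13/8, x_4 = -23/16 - 1/4 * -13/8 = -33/32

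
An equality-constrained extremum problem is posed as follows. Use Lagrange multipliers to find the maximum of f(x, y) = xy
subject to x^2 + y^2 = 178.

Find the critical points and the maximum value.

Lagrange conditions: y = 2*lambda*x and x = 2*lambda*y
If x = 0 then y = 0, violating the constraint, so x, y != 0.
Dividing: y/x = x/y => x^2 = y^2 => y = x or y = -x
Constraint: 2x^2 = 178 => x^2 = 89 => x = +/-sqrt(89)
Critical points: (sqrt(89), sqrt(89)), (-sqrt(89), -sqrt(89)), (sqrt(89), -sqrt(89)), (-sqrt(89), sqrt(89))
  y = x:  xy = x^2 = 89  at (sqrt(89), sqrt(89)) and (-sqrt(89), -sqrt(89))
  y = -x: xy = -x^2 = -89 at (sqrt(89), -sqrt(89)) and (-sqrt(89), sqrt(89))
Maximum xy = 89 at (sqrt(89), sqrt(89)) and (-sqrt(89), -sqrt(89))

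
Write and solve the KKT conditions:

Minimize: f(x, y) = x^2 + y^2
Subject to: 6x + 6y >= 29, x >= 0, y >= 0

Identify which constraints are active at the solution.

KKT conditions for min x^2 + y^2 s.t. 6x + 6y >= 29, x >= 0, y >= 0:
Stationarity: 2x = mu*6 + mu_x, 2y = mu*6 + mu_y, with mu, mu_x, mu_y >= 0
Complementary slackness: mu*(6x + 6y - 29) = 0, mu_x*x = 0, mu_y*y = 0
(0, 0) is infeasible (6*0 + 6*0 < 29), so if mu = 0 stationarity would force x = mu_x/2 >= 0, y = mu_y/2 >= 0 with mu_x*x = mu_y*y = 0, i.e. x = y = 0: contradiction. Hence mu > 0 and 6x + 6y = 29 is active.
Try x > 0, y > 0 (so mu_x = mu_y = 0): x = 6*mu/2, y = 6*mu/2
Substitute: 6*(6*mu/2) + 6*(6*mu/2) = 29
  mu*72/2 = 29 => mu = 29/36
x* = 29/12 > 0, y* = 29/12 > 0, consistent with mu_x = mu_y = 0.
f is convex and the constraints are linear, so this KKT point is the global minimum.
f* = 841/72
Active constraints: 6x + 6y >= 29 (holds with equality, mu = 29/36 > 0); x >= 0 and y >= 0 are inactive (mu_x = mu_y = 0).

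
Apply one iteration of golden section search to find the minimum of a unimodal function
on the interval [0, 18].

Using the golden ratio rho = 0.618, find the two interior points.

Golden section search on [0, 18].
Golden ratio rho = 0.618 (approx).
Interior points:
  x_1 = 0 + (1-0.618)*18 = 6.8760
  x_2 = 0 + 0.618*18 = 11.1240
Compare f(x_1) and f(x_2) to determine which subinterval to keep.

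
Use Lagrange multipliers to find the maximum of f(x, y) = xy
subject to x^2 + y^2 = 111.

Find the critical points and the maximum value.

Lagrange conditions: y = 2*lambda*x and x = 2*lambda*y
If x = 0 then y = 0, violating the constraint, so x, y != 0.
Dividing: y/x = x/y => x^2 = y^2 => y = x or y = -x
Constraint: 2x^2 = 111 => x^2 = 111/2 => x = +/-sqrt(111/2)
Critical points: (sqrt(111/2), sqrt(111/2)), (-sqrt(111/2), -sqrt(111/2)), (sqrt(111/2), -sqrt(111/2)), (-sqrt(111/2), sqrt(111/2))
  y = x:  xy = x^2 = 111/2  at (sqrt(111/2), sqrt(111/2)) and (-sqrt(111/2), -sqrt(111/2))
  y = -x: xy = -x^2 = -111/2 at (sqrt(111/2), -sqrt(111/2)) and (-sqrt(111/2), sqrt(111/2))
Maximum xy = 111/2 at (sqrt(111/2), sqrt(111/2)) and (-sqrt(111/2), -sqrt(111/2))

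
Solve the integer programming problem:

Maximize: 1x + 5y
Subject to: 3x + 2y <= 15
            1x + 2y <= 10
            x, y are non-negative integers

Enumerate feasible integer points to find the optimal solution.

Constraint 1: 3x + 2y <= 15
Constraint 2: 1x + 2y <= 10
Feasible x range (need y >= 0): 0 <= x <= min(15/3, 10/1) => x in {0, ..., 5}.
Enumerate feasible integer points row by row (the coefficient of y is 5 > 0, so for each x the largest feasible y gives the best value):
  x = 0: y <= min((15 - 3*0)/2, (10 - 1*0)/2) => y in {0, ..., 5}; best 1*0 + 5*5 = 25
  x = 1: y <= min((15 - 3*1)/2, (10 - 1*1)/2) => y in {0, ..., 4}; best 1*1 + 5*4 = 21
  x = 2: y <= min((15 - 3*2)/2, (10 - 1*2)/2) => y in {0, ..., 4}; best 1*2 + 5*4 = 22
  x = 3: y <= min((15 - 3*3)/2, (10 - 1*3)/2) => y in {0, ..., 3}; best 1*3 + 5*3 = 18
  x = 4: y <= min((15 - 3*4)/2, (10 - 1*4)/2) => y in {0, ..., 1}; best 1*4 + 5*1 = 9
  x = 5: y <= min((15 - 3*5)/2, (10 - 1*5)/2) => y in {0}; best 1*5 + 5*0 = 5
The maximum 1x + 5y = 25 is achieved at x = 0, y = 5.
Check: 3*0 + 2*5 = 10 <= 15 and 1*0 + 2*5 = 10 <= 10.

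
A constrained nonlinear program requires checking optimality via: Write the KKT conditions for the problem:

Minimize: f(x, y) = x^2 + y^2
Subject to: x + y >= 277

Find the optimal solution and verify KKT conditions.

KKT conditions for min x^2 + y^2 s.t. x + y >= 277:
Stationarity: 2x = mu, 2y = mu
So x = y = mu/2.
Complementary slackness: mu*(x + y - 277) = 0
Primal feasibility: x + y >= 277; dual feasibility: mu >= 0
If mu = 0 then x = y = 0, but 0 + 0 < 277 is infeasible, so the constraint is active.
Constraint active: x + y = 2*(mu/2) = 277 => mu = 277
x = y = 277/2, f = 76729/2
Verify: stationarity 2*(277/2) = 277 = mu; primal 277/2 + 277/2 = 277 >= 277; dual mu = 277 >= 0; complementary slackness 277*(277 - 277) = 0. All KKT conditions hold.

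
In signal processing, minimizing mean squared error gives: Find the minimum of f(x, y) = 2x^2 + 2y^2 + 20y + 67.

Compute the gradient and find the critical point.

f(x,y) = 2x^2 + 2y^2 + 20y + 67
df/dx = 4x + (0) = 0  =>  x = 0
df/dy = 4y + (20) = 0  =>  y = -5
f(0, -5) = 2*(0)^2 + 2*(-5)^2 + 20*(-5) + 67 = 17
Hessian is diagonal with entries 4, 4 > 0, so this is a minimum.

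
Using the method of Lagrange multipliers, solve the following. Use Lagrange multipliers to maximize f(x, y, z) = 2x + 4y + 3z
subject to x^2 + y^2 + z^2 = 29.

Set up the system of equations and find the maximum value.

Lagrange conditions: 2 = 2*lambda*x, 4 = 2*lambda*y, 3 = 2*lambda*z
So x:2 = y:4 = z:3, i.e. x = 2t, y = 4t, z = 3t
Constraint: t^2*(2^2 + 4^2 + 3^2) = 29
  t^2 * 29 = 29  =>  t = sqrt(1)
Maximum = 2*2t + 4*4t + 3*3t = 29*sqrt(1) = 29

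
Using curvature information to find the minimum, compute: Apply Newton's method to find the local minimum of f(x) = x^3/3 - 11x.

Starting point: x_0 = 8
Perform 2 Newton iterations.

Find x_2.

f(x) = x^3/3 - 11x
f'(x) = x^2 - 11, f''(x) = 2x
Newton update: x_{n+1} = x_n - (x_n^2 - 11)/(2*x_n)
Step 1: x_0 = 8, f'=53, f''=16, x_1 = 75/16
Step 2: x_1 = 75/16, f'=2809/256, f''=75/8, x_2 = 8441/2400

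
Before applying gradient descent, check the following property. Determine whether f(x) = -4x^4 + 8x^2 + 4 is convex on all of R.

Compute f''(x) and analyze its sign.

f(x) = -4x^4 + 8x^2 + 4
f'(x) = -16x^3 + 16x
f''(x) = -48x^2 + 16
f''(x) = -48x^2 + 16 -> -inf as |x| -> inf
Therefore, f is not globally convex on R.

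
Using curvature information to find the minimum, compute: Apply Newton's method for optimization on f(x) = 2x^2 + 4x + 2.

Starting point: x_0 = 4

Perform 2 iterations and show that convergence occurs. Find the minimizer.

f(x) = 2x^2 + 4x + 2, f'(x) = 4x + (4), f''(x) = 4
Step 1: f'(4) = 20, x_1 = 4 - 20/4 = -1
Step 2: f'(-1) = 0, x_2 = -1 (converged)
Newton's method converges in 1 step for quadratics.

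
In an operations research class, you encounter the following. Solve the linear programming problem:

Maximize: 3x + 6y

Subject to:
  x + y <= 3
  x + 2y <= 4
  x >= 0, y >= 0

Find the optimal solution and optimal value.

Feasible vertices: (0, 0), (0, 2), (2, 1), (3, 0)
Objective 3x + 6y at each:
  (0, 0): 0
  (0, 2): 12
  (2, 1): 12
  (3, 0): 9
Maximum is 12 at (0, 2).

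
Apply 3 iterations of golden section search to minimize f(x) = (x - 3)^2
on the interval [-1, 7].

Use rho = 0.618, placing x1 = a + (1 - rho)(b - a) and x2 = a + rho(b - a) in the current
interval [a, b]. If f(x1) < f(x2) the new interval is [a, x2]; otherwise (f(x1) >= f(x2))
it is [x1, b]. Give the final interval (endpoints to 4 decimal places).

Golden section search for min of f(x) = (x - 3)^2 on [-1, 7].
Each step: x1 = a + (1 - rho)(b - a), x2 = a + rho(b - a); if f(x1) < f(x2) keep [a, x2], otherwise keep [x1, b].
Step 1: [-1.0000, 7.0000], x1=2.0560 (f=0.8911), x2=3.9440 (f=0.8911); f(x1) = f(x2) (tie, not '<') => keep [2.0560, 7.0000]
Step 2: [2.0560, 7.0000], x1=3.9446 (f=0.8923), x2=5.1114 (f=4.4580); f(x1) < f(x2) => keep [2.0560, 5.1114]
Step 3: [2.0560, 5.1114], x1=3.2232 (f=0.0498), x2=3.9442 (f=0.8916); f(x1) < f(x2) => keep [2.0560, 3.9442]
Final interval: [2.0560, 3.9442]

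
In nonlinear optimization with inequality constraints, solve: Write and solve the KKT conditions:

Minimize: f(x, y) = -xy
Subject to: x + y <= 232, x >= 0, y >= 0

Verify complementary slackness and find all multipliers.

Problem: min -xy s.t. x + y <= 232 (multiplier lambda), x >= 0 (mu_x), y >= 0 (mu_y)
KKT stationarity: -y + lambda - mu_x = 0, -x + lambda - mu_y = 0, with lambda, mu_x, mu_y >= 0
Complementary slackness: lambda*(x + y - 232) = 0, mu_x*x = 0, mu_y*y = 0
If lambda = 0: y = -mu_x <= 0 and x = -mu_y <= 0 force x = y = 0 with f = 0; but x = y = 116 is feasible with f = -13456 < 0, so this is not the minimum. Hence lambda > 0 and x + y = 232.
Try x > 0, y > 0 (so mu_x = mu_y = 0): y = lambda, x = lambda => x = y = lambda
x + y = 232 => 2*lambda = 232 => lambda = 116
x* = y* = 116 > 0, consistent with mu_x = mu_y = 0.
(Any feasible point with x = 0 or y = 0 has f = 0 > -13456, so the minimum is not on those boundaries.)
min(-xy) = -13456 (i.e. max xy = 13456)
Multipliers: lambda = 116, mu_x = 0, mu_y = 0
Complementary slackness: lambda*(x + y - 232) = 116*(116 + 116 - 232) = 0, mu_x*x = 0*116 = 0, mu_y*y = 0*116 = 0. Satisfied.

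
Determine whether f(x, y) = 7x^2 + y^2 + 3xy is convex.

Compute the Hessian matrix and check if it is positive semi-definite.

f(x,y) = 7x^2 + y^2 + 3xy
Hessian H = [[14, 3], [3, 2]]
trace(H) = 16, det(H) = 19
Eigenvalues: (16 +/- sqrt(180)) / 2 = 14.71, 1.292
Since both eigenvalues > 0, f is convex.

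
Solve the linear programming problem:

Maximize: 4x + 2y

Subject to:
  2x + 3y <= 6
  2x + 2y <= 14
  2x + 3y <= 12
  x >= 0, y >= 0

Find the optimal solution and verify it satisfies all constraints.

Feasible vertices: (0, 0), (0, 2), (3, 0)
Objective 4x + 2y at each vertex:
  (0, 0): 0
  (0, 2): 4
  (3, 0): 12
Maximum is 12 at (3, 0).
Verify constraints at (x, y) = (3, 0):
  2*3 + 3*0 = 6 <= 6 (active)
  2*3 + 2*0 = 6 <= 14
  2*3 + 3*0 = 6 <= 12
  x = 3 >= 0, y = 0 >= 0. All constraints satisfied.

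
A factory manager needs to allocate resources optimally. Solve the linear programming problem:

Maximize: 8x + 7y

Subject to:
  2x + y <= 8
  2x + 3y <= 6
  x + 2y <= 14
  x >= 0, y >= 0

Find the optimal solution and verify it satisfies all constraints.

Feasible vertices: (0, 0), (0, 2), (3, 0)
Objective 8x + 7y at each vertex:
  (0, 0): 0
  (0, 2): 14
  (3, 0): 24
Maximum is 24 at (3, 0).
Verify constraints at (x, y) = (3, 0):
  2*3 + 1*0 = 6 <= 8
  2*3 + 3*0 = 6 <= 6 (active)
  1*3 + 2*0 = 3 <= 14
  x = 3 >= 0, y = 0 >= 0. All constraints satisfied.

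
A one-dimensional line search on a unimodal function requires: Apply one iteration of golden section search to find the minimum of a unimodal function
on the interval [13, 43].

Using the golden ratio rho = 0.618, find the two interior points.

Golden section search on [13, 43].
Golden ratio rho = 0.618 (approx).
Interior points:
  x_1 = 13 + (1-0.618)*30 = 24.4600
  x_2 = 13 + 0.618*30 = 31.5400
Compare f(x_1) and f(x_2) to determine which subinterval to keep.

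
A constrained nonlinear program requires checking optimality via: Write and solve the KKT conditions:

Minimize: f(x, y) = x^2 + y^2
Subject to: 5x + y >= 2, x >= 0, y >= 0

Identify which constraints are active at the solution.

KKT conditions for min x^2 + y^2 s.t. 5x + 1y >= 2, x >= 0, y >= 0:
Stationarity: 2x = mu*5 + mu_x, 2y = mu*1 + mu_y, with mu, mu_x, mu_y >= 0
Complementary slackness: mu*(5x + y - 2) = 0, mu_x*x = 0, mu_y*y = 0
(0, 0) is infeasible (5*0 + 1*0 < 2), so if mu = 0 stationarity would force x = mu_x/2 >= 0, y = mu_y/2 >= 0 with mu_x*x = mu_y*y = 0, i.e. x = y = 0: contradiction. Hence mu > 0 and 5x + y = 2 is active.
Try x > 0, y > 0 (so mu_x = mu_y = 0): x = 5*mu/2, y = 1*mu/2
Substitute: 5*(5*mu/2) + 1*(1*mu/2) = 2
  mu*26/2 = 2 => mu = 2/13
x* = 5/13 > 0, y* = 1/13 > 0, consistent with mu_x = mu_y = 0.
f is convex and the constraints are linear, so this KKT point is the global minimum.
f* = 2/13
Active constraints: 5x + y >= 2 (holds with equality, mu = 2/13 > 0); x >= 0 and y >= 0 are inactive (mu_x = mu_y = 0).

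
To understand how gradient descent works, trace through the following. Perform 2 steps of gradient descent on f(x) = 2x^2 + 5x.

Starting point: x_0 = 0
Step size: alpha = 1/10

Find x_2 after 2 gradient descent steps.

f(x) = 2x^2 + 5x, f'(x) = 4x + (5)
Step 1: f'(0) = 5, x_1 = 0 - 1/10 * 5 = -1/2
Step 2: f'(-1/2) = 3, x_2 = -1/2 - 1/10 * 3 = -4/5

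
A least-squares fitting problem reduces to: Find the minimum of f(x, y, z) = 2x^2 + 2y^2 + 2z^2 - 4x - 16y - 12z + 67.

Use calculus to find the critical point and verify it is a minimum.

f(x,y,z) = 2x^2 + 2y^2 + 2z^2 - 4x - 16y - 12z + 67
df/dx = 4x + (-4) = 0 => x = 1
df/dy = 4y + (-16) = 0 => y = 4
df/dz = 4z + (-12) = 0 => z = 3
f(1,4,3) = 2*(1)^2 + 2*(4)^2 + 2*(3)^2 + -4*(1) + -16*(4) + -12*(3) + 67 = 15
Hessian is diagonal with entries 4, 4, 4 > 0, confirmed minimum.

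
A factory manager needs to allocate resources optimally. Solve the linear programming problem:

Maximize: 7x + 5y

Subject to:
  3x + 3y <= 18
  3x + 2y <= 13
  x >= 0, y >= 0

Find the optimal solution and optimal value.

Feasible vertices: (0, 0), (0, 6), (1, 5), (13/3, 0)
Objective 7x + 5y at each:
  (0, 0): 0
  (0, 6): 30
  (1, 5): 32
  (13/3, 0): 91/3
Maximum is 32 at (1, 5).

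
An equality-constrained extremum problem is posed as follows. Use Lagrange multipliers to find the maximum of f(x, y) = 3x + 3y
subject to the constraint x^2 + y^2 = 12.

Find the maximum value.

Set up Lagrange conditions: grad f = lambda * grad g
  3 = 2*lambda*x
  3 = 2*lambda*y
From these: x/y = 3/3, so x = 3t, y = 3t for some t.
Substitute into constraint: (3t)^2 + (3t)^2 = 12
  t^2 * 18 = 12
  t = sqrt(12/18)
Maximum = 3*x + 3*y = (3^2 + 3^2)*t = 18 * sqrt(12/18) = sqrt(216)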